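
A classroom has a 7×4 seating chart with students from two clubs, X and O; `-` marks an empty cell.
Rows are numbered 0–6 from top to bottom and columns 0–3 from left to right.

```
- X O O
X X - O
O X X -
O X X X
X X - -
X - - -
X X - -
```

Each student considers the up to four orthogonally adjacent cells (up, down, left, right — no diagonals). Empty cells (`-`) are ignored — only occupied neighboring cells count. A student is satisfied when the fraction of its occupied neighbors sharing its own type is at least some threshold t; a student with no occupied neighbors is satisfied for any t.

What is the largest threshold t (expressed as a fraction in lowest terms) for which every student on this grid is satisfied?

1/3

Row 0: (0,1)X 1/2 · (0,2)O 1/2 · (0,3)O 2/2
Row 1: (1,0)X 1/2 · (1,1)X 3/3 · (1,3)O 1/1
Row 2: (2,0)O 1/3 · (2,1)X 3/4 · (2,2)X 2/2
Row 3: (3,0)O 1/3 · (3,1)X 3/4 · (3,2)X 3/3 · (3,3)X 1/1
Row 4: (4,0)X 2/3 · (4,1)X 2/2
Row 5: (5,0)X 2/2
Row 6: (6,0)X 2/2 · (6,1)X 1/1
The smallest same-type fraction is 1/3 at (2,0), which reduces to 1/3. Any threshold above that leaves this student unsatisfied.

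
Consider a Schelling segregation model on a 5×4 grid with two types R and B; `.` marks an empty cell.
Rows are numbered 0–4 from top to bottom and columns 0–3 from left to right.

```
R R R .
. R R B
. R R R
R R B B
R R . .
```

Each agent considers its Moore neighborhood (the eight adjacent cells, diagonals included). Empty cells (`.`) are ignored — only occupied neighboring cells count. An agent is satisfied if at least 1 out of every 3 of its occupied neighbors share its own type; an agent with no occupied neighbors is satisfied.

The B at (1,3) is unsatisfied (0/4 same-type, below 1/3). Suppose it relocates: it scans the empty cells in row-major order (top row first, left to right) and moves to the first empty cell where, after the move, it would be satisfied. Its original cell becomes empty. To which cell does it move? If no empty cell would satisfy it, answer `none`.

Vacating (1,3). Empty cells in order:
  (0,3): 0/2 same-type → still unsatisfied.
  (1,0): 0/4 same-type → still unsatisfied.
  (2,0): 0/4 same-type → still unsatisfied.
  (4,2): 2/4 same-type → satisfied — stop here.

(4,2)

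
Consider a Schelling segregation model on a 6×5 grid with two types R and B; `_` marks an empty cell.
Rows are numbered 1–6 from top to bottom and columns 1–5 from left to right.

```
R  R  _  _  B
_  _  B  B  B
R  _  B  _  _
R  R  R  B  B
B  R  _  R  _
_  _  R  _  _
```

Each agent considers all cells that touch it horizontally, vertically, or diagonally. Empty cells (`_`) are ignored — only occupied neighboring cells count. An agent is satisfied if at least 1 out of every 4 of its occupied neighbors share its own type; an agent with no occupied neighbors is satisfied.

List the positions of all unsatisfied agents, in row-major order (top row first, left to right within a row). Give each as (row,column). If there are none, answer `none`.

(5,1)

Row 1: (1,1)R 1/1 ok · (1,2)R 1/2 ok · (1,5)B 2/2 ok
Row 2: (2,3)B 2/3 ok · (2,4)B 4/4 ok · (2,5)B 2/2 ok
Row 3: (3,1)R 2/2 ok · (3,3)B 3/5 ok
Row 4: (4,1)R 3/4 ok · (4,2)R 4/6 ok · (4,3)R 3/5 ok · (4,4)B 2/4 ok · (4,5)B 1/2 ok
Row 5: (5,1)B 0/3 unhappy · (5,2)R 4/5 ok · (5,4)R 2/4 ok
Row 6: (6,3)R 2/2 ok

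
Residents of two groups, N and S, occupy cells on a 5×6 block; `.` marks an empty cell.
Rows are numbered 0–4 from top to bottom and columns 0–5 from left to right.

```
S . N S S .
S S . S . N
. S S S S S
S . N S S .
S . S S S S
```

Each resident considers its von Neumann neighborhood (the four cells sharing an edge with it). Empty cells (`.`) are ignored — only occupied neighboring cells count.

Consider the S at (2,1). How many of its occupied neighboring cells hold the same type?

2

Occupied neighbors of (2,1): (1,1)=S, (2,2)=S.
Same type (S): 2 of 2.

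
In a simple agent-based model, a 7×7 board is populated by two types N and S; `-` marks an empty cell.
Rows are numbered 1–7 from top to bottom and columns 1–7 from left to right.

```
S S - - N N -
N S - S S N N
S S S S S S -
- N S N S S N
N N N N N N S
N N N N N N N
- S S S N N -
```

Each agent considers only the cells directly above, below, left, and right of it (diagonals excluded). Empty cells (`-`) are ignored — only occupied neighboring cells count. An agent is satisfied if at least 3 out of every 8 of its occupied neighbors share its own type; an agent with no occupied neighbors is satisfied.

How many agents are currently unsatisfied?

Row 1: (1,1)S 1/2 ok · (1,2)S 2/2 ok · (1,5)N 1/2 ok · (1,6)N 2/2 ok
Row 2: (2,1)N 0/3 unhappy · (2,2)S 2/3 ok · (2,4)S 2/2 ok · (2,5)S 2/4 ok · (2,6)N 2/4 ok · (2,7)N 1/1 ok
Row 3: (3,1)S 1/2 ok · (3,2)S 3/4 ok · (3,3)S 3/3 ok · (3,4)S 3/4 ok · (3,5)S 4/4 ok · (3,6)S 2/3 ok
Row 4: (4,2)N 1/3 unhappy · (4,3)S 1/4 unhappy · (4,4)N 1/4 unhappy · (4,5)S 2/4 ok · (4,6)S 2/4 ok · (4,7)N 0/2 unhappy
Row 5: (5,1)N 2/2 ok · (5,2)N 4/4 ok · (5,3)N 3/4 ok · (5,4)N 4/4 ok · (5,5)N 3/4 ok · (5,6)N 2/4 ok · (5,7)S 0/3 unhappy
Row 6: (6,1)N 2/2 ok · (6,2)N 3/4 ok · (6,3)N 3/4 ok · (6,4)N 3/4 ok · (6,5)N 4/4 ok · (6,6)N 4/4 ok · (6,7)N 1/2 ok
Row 7: (7,2)S 1/2 ok · (7,3)S 2/3 ok · (7,4)S 1/3 unhappy · (7,5)N 2/3 ok · (7,6)N 2/2 ok
Unsatisfied: (2,1), (4,2), (4,3), (4,4), (4,7), (5,7), (7,4) — 7 in total.

7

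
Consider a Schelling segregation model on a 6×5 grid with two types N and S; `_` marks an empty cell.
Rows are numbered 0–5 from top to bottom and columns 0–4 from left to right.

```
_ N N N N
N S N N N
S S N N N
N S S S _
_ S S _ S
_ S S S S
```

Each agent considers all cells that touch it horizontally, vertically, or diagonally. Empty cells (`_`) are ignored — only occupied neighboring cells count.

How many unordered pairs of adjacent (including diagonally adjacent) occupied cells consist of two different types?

19

Scan each occupied cell's neighbors to the right and below (and the two forward diagonals) so each pair is counted once.
From row 0: 2 unlike of 14 pairs (running 2/14).
From row 1: 6 unlike of 17 pairs (running 8/31).
From row 2: 9 unlike of 15 pairs (running 17/46).
From row 3: 2 unlike of 10 pairs (running 19/56).
From row 4: 0 unlike of 8 pairs (running 19/64).
From row 5: 0 unlike of 3 pairs (running 19/67).
Total adjacent occupied pairs: 67; unlike-type pairs: 19.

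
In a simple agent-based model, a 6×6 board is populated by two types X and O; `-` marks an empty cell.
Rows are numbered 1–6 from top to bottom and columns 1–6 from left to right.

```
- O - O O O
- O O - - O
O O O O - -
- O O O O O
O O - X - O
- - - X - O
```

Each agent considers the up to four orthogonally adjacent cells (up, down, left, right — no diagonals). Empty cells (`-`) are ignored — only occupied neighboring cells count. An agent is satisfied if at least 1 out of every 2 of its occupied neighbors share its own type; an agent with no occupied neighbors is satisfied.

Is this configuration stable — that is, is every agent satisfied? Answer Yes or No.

(1,2)O 1/1 ok
(1,4)O 1/1 ok
(1,5)O 2/2 ok
(1,6)O 2/2 ok
(2,2)O 3/3 ok
(2,3)O 2/2 ok
(2,6)O 1/1 ok
(3,1)O 1/1 ok
(3,2)O 4/4 ok
(3,3)O 4/4 ok
(3,4)O 2/2 ok
(4,2)O 3/3 ok
(4,3)O 3/3 ok
(4,4)O 3/4 ok
(4,5)O 2/2 ok
(4,6)O 2/2 ok
(5,1)O 1/1 ok
(5,2)O 2/2 ok
(5,4)X 1/2 ok
(5,6)O 2/2 ok
(6,4)X 1/1 ok
(6,6)O 1/1 ok
All meet the threshold, so the configuration is stable.

Yes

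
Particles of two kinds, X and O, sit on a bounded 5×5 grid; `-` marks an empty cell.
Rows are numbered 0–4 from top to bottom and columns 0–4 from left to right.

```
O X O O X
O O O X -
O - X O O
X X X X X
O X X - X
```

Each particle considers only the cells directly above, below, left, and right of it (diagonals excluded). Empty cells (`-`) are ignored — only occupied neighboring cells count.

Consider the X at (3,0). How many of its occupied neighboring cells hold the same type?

1

Occupied neighbors of (3,0): (2,0)=O, (4,0)=O, (3,1)=X.
Same type (X): 1 of 3.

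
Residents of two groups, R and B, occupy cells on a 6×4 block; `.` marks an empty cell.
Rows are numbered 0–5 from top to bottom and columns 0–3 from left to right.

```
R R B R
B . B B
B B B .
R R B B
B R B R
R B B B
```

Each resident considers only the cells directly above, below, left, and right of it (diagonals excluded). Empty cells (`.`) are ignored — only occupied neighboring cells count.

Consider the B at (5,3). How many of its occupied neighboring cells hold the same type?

Occupied neighbors of (5,3): (4,3)=R, (5,2)=B.
Same type (B): 1 of 2.

1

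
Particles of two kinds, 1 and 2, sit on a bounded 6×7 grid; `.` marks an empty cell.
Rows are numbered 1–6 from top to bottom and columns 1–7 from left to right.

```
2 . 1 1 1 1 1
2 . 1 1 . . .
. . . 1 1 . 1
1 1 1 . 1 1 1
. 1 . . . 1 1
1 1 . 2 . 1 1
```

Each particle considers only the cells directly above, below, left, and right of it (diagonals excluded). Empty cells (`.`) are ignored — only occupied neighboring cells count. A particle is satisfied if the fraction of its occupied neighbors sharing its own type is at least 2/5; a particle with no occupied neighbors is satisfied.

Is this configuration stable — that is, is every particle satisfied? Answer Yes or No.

(1,1)2 1/1 ✓
(1,3)1 2/2 ✓
(1,4)1 3/3 ✓
(1,5)1 2/2 ✓
(1,6)1 2/2 ✓
(1,7)1 1/1 ✓
(2,1)2 1/1 ✓
(2,3)1 2/2 ✓
(2,4)1 3/3 ✓
(3,4)1 2/2 ✓
(3,5)1 2/2 ✓
(3,7)1 1/1 ✓
(4,1)1 1/1 ✓
(4,2)1 3/3 ✓
(4,3)1 1/1 ✓
(4,5)1 2/2 ✓
(4,6)1 3/3 ✓
(4,7)1 3/3 ✓
(5,2)1 2/2 ✓
(5,6)1 3/3 ✓
(5,7)1 3/3 ✓
(6,1)1 1/1 ✓
(6,2)1 2/2 ✓
(6,4)2 0/0 ✓
(6,6)1 2/2 ✓
(6,7)1 2/2 ✓
All meet the threshold, so the configuration is stable.

Yes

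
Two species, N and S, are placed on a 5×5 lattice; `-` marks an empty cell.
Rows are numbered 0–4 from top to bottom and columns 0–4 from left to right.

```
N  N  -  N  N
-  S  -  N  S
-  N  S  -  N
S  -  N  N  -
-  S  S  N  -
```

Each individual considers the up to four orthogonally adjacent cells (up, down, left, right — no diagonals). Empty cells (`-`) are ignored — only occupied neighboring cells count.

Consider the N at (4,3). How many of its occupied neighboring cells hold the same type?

1

Occupied neighbors of (4,3): (3,3)=N, (4,2)=S.
Same type (N): 1 of 2.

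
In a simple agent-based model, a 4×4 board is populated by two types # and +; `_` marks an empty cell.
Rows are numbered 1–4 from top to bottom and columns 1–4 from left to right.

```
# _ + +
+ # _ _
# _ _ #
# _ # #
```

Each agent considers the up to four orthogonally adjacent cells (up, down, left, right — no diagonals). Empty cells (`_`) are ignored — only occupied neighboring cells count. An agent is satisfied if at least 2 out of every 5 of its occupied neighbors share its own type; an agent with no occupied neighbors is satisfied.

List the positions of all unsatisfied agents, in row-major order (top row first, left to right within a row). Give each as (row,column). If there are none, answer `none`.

(1,1), (2,1), (2,2)

Row 1: (1,1)# 0/1 not · (1,3)+ 1/1 satisfied · (1,4)+ 1/1 satisfied
Row 2: (2,1)+ 0/3 not · (2,2)# 0/1 not
Row 3: (3,1)# 1/2 satisfied · (3,4)# 1/1 satisfied
Row 4: (4,1)# 1/1 satisfied · (4,3)# 1/1 satisfied · (4,4)# 2/2 satisfied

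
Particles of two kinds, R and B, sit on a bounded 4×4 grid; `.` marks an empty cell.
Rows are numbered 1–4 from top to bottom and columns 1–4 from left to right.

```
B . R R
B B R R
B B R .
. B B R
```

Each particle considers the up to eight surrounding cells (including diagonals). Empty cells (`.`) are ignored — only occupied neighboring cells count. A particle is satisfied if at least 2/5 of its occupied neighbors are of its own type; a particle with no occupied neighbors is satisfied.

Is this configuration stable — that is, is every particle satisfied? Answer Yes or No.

(1,1)B 2/2 ✓
(1,3)R 3/4 ✓
(1,4)R 3/3 ✓
(2,1)B 4/4 ✓
(2,2)B 4/7 ✓
(2,3)R 4/6 ✓
(2,4)R 4/4 ✓
(3,1)B 4/4 ✓
(3,2)B 5/7 ✓
(3,3)R 3/7 ✓
(4,2)B 3/4 ✓
(4,3)B 2/4 ✓
(4,4)R 1/2 ✓
All meet the threshold, so the configuration is stable.

Yes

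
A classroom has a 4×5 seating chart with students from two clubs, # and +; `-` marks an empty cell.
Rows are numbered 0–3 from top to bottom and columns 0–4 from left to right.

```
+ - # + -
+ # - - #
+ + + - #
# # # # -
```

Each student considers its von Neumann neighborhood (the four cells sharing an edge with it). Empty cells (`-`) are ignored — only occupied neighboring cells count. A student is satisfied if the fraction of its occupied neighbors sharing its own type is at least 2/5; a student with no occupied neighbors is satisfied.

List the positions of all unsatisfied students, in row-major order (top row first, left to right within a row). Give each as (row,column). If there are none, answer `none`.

(0,2), (0,3), (1,1)

Row 0: (0,0)+ 1/1 ✓ · (0,2)# 0/1 ✗ · (0,3)+ 0/1 ✗
Row 1: (1,0)+ 2/3 ✓ · (1,1)# 0/2 ✗ · (1,4)# 1/1 ✓
Row 2: (2,0)+ 2/3 ✓ · (2,1)+ 2/4 ✓ · (2,2)+ 1/2 ✓ · (2,4)# 1/1 ✓
Row 3: (3,0)# 1/2 ✓ · (3,1)# 2/3 ✓ · (3,2)# 2/3 ✓ · (3,3)# 1/1 ✓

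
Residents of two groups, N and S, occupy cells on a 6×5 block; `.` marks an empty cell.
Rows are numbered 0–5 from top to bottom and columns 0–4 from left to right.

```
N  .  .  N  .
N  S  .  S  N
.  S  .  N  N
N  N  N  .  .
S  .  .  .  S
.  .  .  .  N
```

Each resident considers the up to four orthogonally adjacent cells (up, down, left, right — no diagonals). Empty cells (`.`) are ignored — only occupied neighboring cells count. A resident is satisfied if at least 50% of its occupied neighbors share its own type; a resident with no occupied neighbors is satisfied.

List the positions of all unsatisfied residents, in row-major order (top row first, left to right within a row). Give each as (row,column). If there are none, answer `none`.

(0,3), (1,3), (4,0), (4,4), (5,4)

(0,0)N 1/1 ✓
(0,3)N 0/1 ✗
(1,0)N 1/2 ✓
(1,1)S 1/2 ✓
(1,3)S 0/3 ✗
(1,4)N 1/2 ✓
(2,1)S 1/2 ✓
(2,3)N 1/2 ✓
(2,4)N 2/2 ✓
(3,0)N 1/2 ✓
(3,1)N 2/3 ✓
(3,2)N 1/1 ✓
(4,0)S 0/1 ✗
(4,4)S 0/1 ✗
(5,4)N 0/1 ✗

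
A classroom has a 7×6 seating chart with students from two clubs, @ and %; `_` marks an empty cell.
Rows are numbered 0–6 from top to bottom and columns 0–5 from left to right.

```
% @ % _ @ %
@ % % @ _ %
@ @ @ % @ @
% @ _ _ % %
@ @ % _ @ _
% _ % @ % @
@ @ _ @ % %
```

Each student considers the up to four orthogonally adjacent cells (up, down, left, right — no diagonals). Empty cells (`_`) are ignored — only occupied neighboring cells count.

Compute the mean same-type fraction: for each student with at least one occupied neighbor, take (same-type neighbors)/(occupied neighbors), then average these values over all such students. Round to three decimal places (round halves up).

0.360

Row 0: (0,0)% 0/2 · (0,1)@ 0/3 · (0,2)% 1/2 · (0,4)@ 0/1 · (0,5)% 1/2
Row 1: (1,0)@ 1/3 · (1,1)% 1/4 · (1,2)% 2/4 · (1,3)@ 0/2 · (1,5)% 1/2
Row 2: (2,0)@ 2/3 · (2,1)@ 3/4 · (2,2)@ 1/3 · (2,3)% 0/3 · (2,4)@ 1/3 · (2,5)@ 1/3
Row 3: (3,0)% 0/3 · (3,1)@ 2/3 · (3,4)% 1/3 · (3,5)% 1/2
Row 4: (4,0)@ 1/3 · (4,1)@ 2/3 · (4,2)% 1/2 · (4,4)@ 0/2
Row 5: (5,0)% 0/2 · (5,2)% 1/2 · (5,3)@ 1/3 · (5,4)% 1/4 · (5,5)@ 0/2
Row 6: (6,0)@ 1/2 · (6,1)@ 1/1 · (6,3)@ 1/2 · (6,4)% 2/3 · (6,5)% 1/2
Sum over 34 students: 0/2 + 0/3 + 1/2 + 0/1 + 1/2 + 1/3 + 1/4 + 2/4 + 0/2 + 1/2 + 2/3 + 3/4 + 1/3 + 0/3 + 1/3 + 1/3 + 0/3 + 2/3 + 1/3 + 1/2 + 1/3 + 2/3 + 1/2 + 0/2 + 0/2 + 1/2 + 1/3 + 1/4 + 0/2 + 1/2 + 1/1 + 1/2 + 2/3 + 1/2 = 49/4; mean = 49/4 ÷ 34 = 49/136 = 0.360294… → 0.360.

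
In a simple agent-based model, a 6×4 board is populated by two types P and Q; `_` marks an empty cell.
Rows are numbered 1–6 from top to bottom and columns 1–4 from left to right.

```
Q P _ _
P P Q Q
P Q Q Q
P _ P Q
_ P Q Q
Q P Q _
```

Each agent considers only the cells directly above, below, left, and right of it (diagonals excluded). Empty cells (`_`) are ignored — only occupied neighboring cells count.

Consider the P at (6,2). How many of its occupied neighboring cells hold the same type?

Occupied neighbors of (6,2): (5,2)=P, (6,1)=Q, (6,3)=Q.
Same type (P): 1 of 3.

1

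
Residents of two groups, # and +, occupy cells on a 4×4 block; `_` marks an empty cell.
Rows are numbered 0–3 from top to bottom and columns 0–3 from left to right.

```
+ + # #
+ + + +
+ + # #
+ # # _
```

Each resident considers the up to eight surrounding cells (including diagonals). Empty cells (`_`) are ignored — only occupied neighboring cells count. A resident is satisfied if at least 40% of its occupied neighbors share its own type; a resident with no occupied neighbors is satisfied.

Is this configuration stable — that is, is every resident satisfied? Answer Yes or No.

No

(0,0)+ 3/3 ✓
(0,1)+ 4/5 ✓
(0,2)# 1/5 ✗
(0,3)# 1/3 ✗
(1,0)+ 5/5 ✓
(1,1)+ 6/8 ✓
(1,2)+ 4/8 ✓
(1,3)+ 1/5 ✗
(2,0)+ 4/5 ✓
(2,1)+ 5/8 ✓
(2,2)# 3/7 ✓
(2,3)# 2/4 ✓
(3,0)+ 2/3 ✓
(3,1)# 2/5 ✓
(3,2)# 3/4 ✓
For instance (0,2) has only 1/5 same-type neighbors, below 2/5.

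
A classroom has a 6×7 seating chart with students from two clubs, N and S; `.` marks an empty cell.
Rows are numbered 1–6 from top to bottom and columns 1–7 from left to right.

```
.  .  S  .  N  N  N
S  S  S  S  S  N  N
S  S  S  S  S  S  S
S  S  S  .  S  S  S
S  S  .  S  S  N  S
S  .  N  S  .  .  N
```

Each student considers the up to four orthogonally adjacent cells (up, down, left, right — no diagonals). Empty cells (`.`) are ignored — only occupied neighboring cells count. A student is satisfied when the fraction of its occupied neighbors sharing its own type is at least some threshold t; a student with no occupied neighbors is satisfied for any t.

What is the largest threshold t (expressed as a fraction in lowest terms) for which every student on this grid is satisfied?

(1,3)S 1/1
(1,5)N 1/2
(1,6)N 3/3
(1,7)N 2/2
(2,1)S 2/2
(2,2)S 3/3
(2,3)S 4/4
(2,4)S 3/3
(2,5)S 2/4
(2,6)N 2/4
(2,7)N 2/3
(3,1)S 3/3
(3,2)S 4/4
(3,3)S 4/4
(3,4)S 3/3
(3,5)S 4/4
(3,6)S 3/4
(3,7)S 2/3
(4,1)S 3/3
(4,2)S 4/4
(4,3)S 2/2
(4,5)S 3/3
(4,6)S 3/4
(4,7)S 3/3
(5,1)S 3/3
(5,2)S 2/2
(5,4)S 2/2
(5,5)S 2/3
(5,6)N 0/3
(5,7)S 1/3
(6,1)S 1/1
(6,3)N 0/1
(6,4)S 1/2
(6,7)N 0/1
The smallest same-type fraction is 0/3 at (5,6), which reduces to 0/1. Any threshold above that leaves this student unsatisfied.

0/1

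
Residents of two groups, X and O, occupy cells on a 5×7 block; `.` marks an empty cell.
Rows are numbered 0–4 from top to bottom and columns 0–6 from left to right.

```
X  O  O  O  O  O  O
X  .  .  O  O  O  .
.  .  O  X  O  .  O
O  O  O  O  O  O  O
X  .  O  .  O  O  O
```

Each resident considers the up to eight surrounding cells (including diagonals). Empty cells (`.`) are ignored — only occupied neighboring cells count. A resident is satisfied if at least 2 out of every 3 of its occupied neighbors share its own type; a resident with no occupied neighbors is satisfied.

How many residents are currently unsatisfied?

(0,0)X 1/2 not
(0,1)O 1/3 not
(0,2)O 3/3 satisfied
(0,3)O 4/4 satisfied
(0,4)O 5/5 satisfied
(0,5)O 4/4 satisfied
(0,6)O 2/2 satisfied
(1,0)X 1/2 not
(1,3)O 6/7 satisfied
(1,4)O 6/7 satisfied
(1,5)O 6/6 satisfied
(2,2)O 4/5 satisfied
(2,3)X 0/7 not
(2,4)O 6/7 satisfied
(2,6)O 3/3 satisfied
(3,0)O 1/2 not
(3,1)O 4/5 satisfied
(3,2)O 4/5 satisfied
(3,3)O 6/7 satisfied
(3,4)O 5/6 satisfied
(3,5)O 7/7 satisfied
(3,6)O 4/4 satisfied
(4,0)X 0/2 not
(4,2)O 3/3 satisfied
(4,4)O 4/4 satisfied
(4,5)O 5/5 satisfied
(4,6)O 3/3 satisfied
Unsatisfied: (0,0), (0,1), (1,0), (2,3), (3,0), (4,0) — 6 in total.

6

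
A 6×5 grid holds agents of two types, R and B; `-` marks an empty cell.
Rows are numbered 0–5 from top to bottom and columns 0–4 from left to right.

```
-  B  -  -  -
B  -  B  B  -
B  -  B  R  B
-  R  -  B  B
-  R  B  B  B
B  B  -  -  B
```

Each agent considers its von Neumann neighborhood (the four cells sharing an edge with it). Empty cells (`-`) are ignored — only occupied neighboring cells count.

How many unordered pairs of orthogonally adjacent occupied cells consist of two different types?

Scan each occupied cell's neighbors to the right and below so each pair is counted once.
From row 1: 1 unlike of 4 pairs (running 1/4).
From row 2: 3 unlike of 4 pairs (running 4/8).
From row 3: 0 unlike of 4 pairs (running 4/12).
From row 4: 2 unlike of 5 pairs (running 6/17).
From row 5: 0 unlike of 1 pairs (running 6/18).
Total adjacent occupied pairs: 18; unlike-type pairs: 6.

6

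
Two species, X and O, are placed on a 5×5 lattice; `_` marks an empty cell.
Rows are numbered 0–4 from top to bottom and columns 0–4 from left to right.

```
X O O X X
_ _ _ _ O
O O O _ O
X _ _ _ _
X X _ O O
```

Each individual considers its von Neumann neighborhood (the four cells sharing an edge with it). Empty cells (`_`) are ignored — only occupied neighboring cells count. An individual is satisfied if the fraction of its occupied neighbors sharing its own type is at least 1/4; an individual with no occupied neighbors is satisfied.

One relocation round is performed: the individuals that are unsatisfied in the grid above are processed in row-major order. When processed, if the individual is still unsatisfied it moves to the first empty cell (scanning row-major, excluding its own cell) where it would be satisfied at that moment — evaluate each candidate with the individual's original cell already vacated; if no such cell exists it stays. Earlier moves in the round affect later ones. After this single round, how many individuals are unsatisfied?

0

Initially unsatisfied (in order): (0,0).
  (0,0) → (1,3).
Resulting grid:
_ O O X X
_ _ _ X O
O O O _ O
X _ _ _ _
X X _ O O
All satisfied now.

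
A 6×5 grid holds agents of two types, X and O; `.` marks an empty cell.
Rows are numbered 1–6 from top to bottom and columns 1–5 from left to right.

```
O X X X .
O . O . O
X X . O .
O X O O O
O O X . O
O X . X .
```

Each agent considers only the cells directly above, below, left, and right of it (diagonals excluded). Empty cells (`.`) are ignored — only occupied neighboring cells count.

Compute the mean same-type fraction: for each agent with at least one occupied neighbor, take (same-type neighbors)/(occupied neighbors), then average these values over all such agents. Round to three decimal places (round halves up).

0.558

(1,1)O 1/2
(1,2)X 1/2
(1,3)X 2/3
(1,4)X 1/1
(2,1)O 1/2
(2,3)O 0/1
(2,5)O — no occupied neighbors
(3,1)X 1/3
(3,2)X 2/2
(3,4)O 1/1
(4,1)O 1/3
(4,2)X 1/4
(4,3)O 1/3
(4,4)O 3/3
(4,5)O 2/2
(5,1)O 3/3
(5,2)O 1/4
(5,3)X 0/2
(5,5)O 1/1
(6,1)O 1/2
(6,2)X 0/2
(6,4)X — no occupied neighbors
Sum over 20 agents: 1/2 + 1/2 + 2/3 + 1/1 + 1/2 + 0/1 + 1/3 + 2/2 + 1/1 + 1/3 + 1/4 + 1/3 + 3/3 + 2/2 + 3/3 + 1/4 + 0/2 + 1/1 + 1/2 + 0/2 = 67/6; mean = 67/6 ÷ 20 = 67/120 = 0.558333… → 0.558.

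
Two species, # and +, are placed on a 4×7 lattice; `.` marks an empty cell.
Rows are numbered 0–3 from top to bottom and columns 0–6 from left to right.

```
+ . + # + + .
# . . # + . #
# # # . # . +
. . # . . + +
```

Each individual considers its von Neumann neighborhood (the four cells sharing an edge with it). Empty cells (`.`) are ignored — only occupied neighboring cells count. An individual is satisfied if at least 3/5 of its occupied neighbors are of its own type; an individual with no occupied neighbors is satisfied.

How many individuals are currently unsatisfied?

(0,0)+ 0/1 not
(0,2)+ 0/1 not
(0,3)# 1/3 not
(0,4)+ 2/3 satisfied
(0,5)+ 1/1 satisfied
(1,0)# 1/2 not
(1,3)# 1/2 not
(1,4)+ 1/3 not
(1,6)# 0/1 not
(2,0)# 2/2 satisfied
(2,1)# 2/2 satisfied
(2,2)# 2/2 satisfied
(2,4)# 0/1 not
(2,6)+ 1/2 not
(3,2)# 1/1 satisfied
(3,5)+ 1/1 satisfied
(3,6)+ 2/2 satisfied
Unsatisfied: (0,0), (0,2), (0,3), (1,0), (1,3), (1,4), (1,6), (2,4), (2,6) — 9 in total.

9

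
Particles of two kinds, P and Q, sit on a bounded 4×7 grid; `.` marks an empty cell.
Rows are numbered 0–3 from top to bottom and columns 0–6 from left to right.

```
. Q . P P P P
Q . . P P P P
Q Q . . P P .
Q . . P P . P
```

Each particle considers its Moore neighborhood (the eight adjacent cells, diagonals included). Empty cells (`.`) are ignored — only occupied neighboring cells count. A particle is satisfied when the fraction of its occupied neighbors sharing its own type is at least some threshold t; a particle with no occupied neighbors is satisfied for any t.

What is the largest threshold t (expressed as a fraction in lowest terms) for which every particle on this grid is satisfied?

1/1

(0,1)Q 1/1
(0,3)P 3/3
(0,4)P 5/5
(0,5)P 5/5
(0,6)P 3/3
(1,0)Q 3/3
(1,3)P 4/4
(1,4)P 7/7
(1,5)P 7/7
(1,6)P 4/4
(2,0)Q 3/3
(2,1)Q 3/3
(2,4)P 6/6
(2,5)P 6/6
(3,0)Q 2/2
(3,3)P 2/2
(3,4)P 3/3
(3,6)P 1/1
The smallest same-type fraction is 1/1 at (0,1), which reduces to 1/1. Any threshold above that leaves this particle unsatisfied.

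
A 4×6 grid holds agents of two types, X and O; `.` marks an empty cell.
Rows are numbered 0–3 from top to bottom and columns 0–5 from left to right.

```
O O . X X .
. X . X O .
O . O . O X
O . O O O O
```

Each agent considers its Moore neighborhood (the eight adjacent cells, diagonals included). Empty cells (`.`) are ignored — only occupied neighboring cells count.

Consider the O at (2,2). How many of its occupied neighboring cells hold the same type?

Occupied neighbors of (2,2): (1,1)=X, (1,3)=X, (3,2)=O, (3,3)=O.
Same type (O): 2 of 4.

2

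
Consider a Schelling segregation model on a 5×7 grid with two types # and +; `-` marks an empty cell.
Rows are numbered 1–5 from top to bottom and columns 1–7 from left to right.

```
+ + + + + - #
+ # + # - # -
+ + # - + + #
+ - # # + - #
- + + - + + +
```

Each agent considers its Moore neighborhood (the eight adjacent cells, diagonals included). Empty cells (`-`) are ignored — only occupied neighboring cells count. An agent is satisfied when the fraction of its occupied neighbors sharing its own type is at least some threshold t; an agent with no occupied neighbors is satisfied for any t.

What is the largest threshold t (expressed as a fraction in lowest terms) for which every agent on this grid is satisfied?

1/8

(1,1)+ 2/3
(1,2)+ 4/5
(1,3)+ 3/5
(1,4)+ 3/4
(1,5)+ 1/3
(1,7)# 1/1
(2,1)+ 4/5
(2,2)# 1/8
(2,3)+ 4/7
(2,4)# 1/6
(2,6)# 2/5
(3,1)+ 3/4
(3,2)+ 4/7
(3,3)# 4/6
(3,5)+ 2/5
(3,6)+ 2/5
(3,7)# 2/3
(4,1)+ 3/3
(4,3)# 2/5
(4,4)# 2/6
(4,5)+ 4/5
(4,7)# 1/4
(5,2)+ 2/3
(5,3)+ 1/3
(5,5)+ 2/3
(5,6)+ 3/4
(5,7)+ 1/2
The smallest same-type fraction is 1/8 at (2,2), which reduces to 1/8. Any threshold above that leaves this agent unsatisfied.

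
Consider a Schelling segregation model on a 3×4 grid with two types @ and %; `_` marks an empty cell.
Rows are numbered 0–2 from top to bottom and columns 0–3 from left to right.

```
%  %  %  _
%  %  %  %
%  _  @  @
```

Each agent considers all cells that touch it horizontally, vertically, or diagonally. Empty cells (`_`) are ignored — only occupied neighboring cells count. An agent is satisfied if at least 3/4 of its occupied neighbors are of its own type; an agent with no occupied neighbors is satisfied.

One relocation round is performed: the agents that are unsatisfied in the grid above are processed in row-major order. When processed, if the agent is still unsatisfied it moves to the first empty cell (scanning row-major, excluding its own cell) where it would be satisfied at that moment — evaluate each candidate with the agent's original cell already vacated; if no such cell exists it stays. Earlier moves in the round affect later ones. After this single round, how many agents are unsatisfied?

1

Initially unsatisfied (in order): (1,2), (1,3), (2,2), (2,3).
  (1,2) → (0,3).
  (1,3) → (2,1).
  (2,2): no empty cell satisfies it; stays.
  (2,3): now satisfied by earlier moves; stays.
Resulting grid:
% % % %
% % _ _
% % @ @
Unsatisfied now: (2,2).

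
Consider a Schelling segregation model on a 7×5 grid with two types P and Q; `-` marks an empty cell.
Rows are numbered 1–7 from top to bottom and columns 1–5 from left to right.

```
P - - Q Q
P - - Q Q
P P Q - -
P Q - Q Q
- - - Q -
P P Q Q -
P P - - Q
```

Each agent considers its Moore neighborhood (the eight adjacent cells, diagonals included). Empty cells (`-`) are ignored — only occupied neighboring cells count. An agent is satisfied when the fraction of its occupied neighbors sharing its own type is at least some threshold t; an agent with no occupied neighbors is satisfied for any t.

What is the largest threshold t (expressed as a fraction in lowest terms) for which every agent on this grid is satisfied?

Row 1: (1,1)P 1/1 · (1,4)Q 3/3 · (1,5)Q 3/3
Row 2: (2,1)P 3/3 · (2,4)Q 4/4 · (2,5)Q 3/3
Row 3: (3,1)P 3/4 · (3,2)P 3/5 · (3,3)Q 3/4
Row 4: (4,1)P 2/3 · (4,2)Q 1/4 · (4,4)Q 3/3 · (4,5)Q 2/2
Row 5: (5,4)Q 4/4
Row 6: (6,1)P 3/3 · (6,2)P 3/4 · (6,3)Q 2/4 · (6,4)Q 3/3
Row 7: (7,1)P 3/3 · (7,2)P 3/4 · (7,5)Q 1/1
The smallest same-type fraction is 1/4 at (4,2), which reduces to 1/4. Any threshold above that leaves this agent unsatisfied.

1/4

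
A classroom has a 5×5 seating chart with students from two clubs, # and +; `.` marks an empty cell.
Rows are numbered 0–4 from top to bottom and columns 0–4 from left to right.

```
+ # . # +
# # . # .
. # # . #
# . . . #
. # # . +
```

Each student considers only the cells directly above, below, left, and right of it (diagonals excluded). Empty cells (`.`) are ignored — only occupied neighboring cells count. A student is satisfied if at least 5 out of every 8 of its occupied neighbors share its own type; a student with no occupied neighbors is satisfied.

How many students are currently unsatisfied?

(0,0)+ 0/2 ✗
(0,1)# 1/2 ✗
(0,3)# 1/2 ✗
(0,4)+ 0/1 ✗
(1,0)# 1/2 ✗
(1,1)# 3/3 ✓
(1,3)# 1/1 ✓
(2,1)# 2/2 ✓
(2,2)# 1/1 ✓
(2,4)# 1/1 ✓
(3,0)# 0/0 ✓
(3,4)# 1/2 ✗
(4,1)# 1/1 ✓
(4,2)# 1/1 ✓
(4,4)+ 0/1 ✗
Unsatisfied: (0,0), (0,1), (0,3), (0,4), (1,0), (3,4), (4,4) — 7 in total.

7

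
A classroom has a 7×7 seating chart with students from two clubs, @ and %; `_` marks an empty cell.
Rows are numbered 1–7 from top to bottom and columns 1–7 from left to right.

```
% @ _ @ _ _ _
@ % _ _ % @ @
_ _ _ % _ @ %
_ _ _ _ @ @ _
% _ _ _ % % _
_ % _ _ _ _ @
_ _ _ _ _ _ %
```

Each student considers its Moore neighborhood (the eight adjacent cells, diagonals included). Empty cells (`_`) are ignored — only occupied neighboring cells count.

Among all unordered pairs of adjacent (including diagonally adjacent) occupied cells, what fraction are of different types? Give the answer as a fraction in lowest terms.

18/29

Scan each occupied cell's neighbors to the right and below (and the two forward diagonals) so each pair is counted once.
Row 1: %(1,1)–@(1,2)≠ %(1,1)–@(2,1)≠ %(1,1)–%(2,2)= @(1,2)–%(2,2)≠ @(1,2)–@(2,1)= @(1,4)–%(2,5)≠  → 4/6 unlike.
Row 2: @(2,1)–%(2,2)≠ %(2,5)–@(2,6)≠ %(2,5)–@(3,6)≠ %(2,5)–%(3,4)= @(2,6)–@(2,7)= @(2,6)–@(3,6)= @(2,6)–%(3,7)≠ @(2,7)–%(3,7)≠ @(2,7)–@(3,6)=  → 5/9 unlike.
Row 3: %(3,4)–@(4,5)≠ @(3,6)–%(3,7)≠ @(3,6)–@(4,6)= @(3,6)–@(4,5)= %(3,7)–@(4,6)≠  → 3/5 unlike.
Row 4: @(4,5)–@(4,6)= @(4,5)–%(5,5)≠ @(4,5)–%(5,6)≠ @(4,6)–%(5,6)≠ @(4,6)–%(5,5)≠  → 4/5 unlike.
Row 5: %(5,1)–%(6,2)= %(5,5)–%(5,6)= %(5,6)–@(6,7)≠  → 1/3 unlike.
Row 6: @(6,7)–%(7,7)≠  → 1/1 unlike.
Total adjacent occupied pairs: 29; unlike-type pairs: 18.
18/29 is already in lowest terms.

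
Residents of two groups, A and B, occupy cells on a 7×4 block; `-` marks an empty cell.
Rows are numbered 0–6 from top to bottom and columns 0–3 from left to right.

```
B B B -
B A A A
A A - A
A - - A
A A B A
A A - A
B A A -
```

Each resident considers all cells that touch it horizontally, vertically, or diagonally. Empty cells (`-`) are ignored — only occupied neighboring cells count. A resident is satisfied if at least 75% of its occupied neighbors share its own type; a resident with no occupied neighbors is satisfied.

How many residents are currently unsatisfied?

13

(0,0)B 2/3 unhappy
(0,1)B 3/5 unhappy
(0,2)B 1/4 unhappy
(1,0)B 2/5 unhappy
(1,1)A 3/7 unhappy
(1,2)A 4/6 unhappy
(1,3)A 2/3 unhappy
(2,0)A 3/4 ok
(2,1)A 4/5 ok
(2,3)A 3/3 ok
(3,0)A 4/4 ok
(3,3)A 2/3 unhappy
(4,0)A 4/4 ok
(4,1)A 4/5 ok
(4,2)B 0/5 unhappy
(4,3)A 2/3 unhappy
(5,0)A 4/5 ok
(5,1)A 5/7 unhappy
(5,3)A 2/3 unhappy
(6,0)B 0/3 unhappy
(6,1)A 3/4 ok
(6,2)A 3/3 ok
Unsatisfied: (0,0), (0,1), (0,2), (1,0), (1,1), (1,2), (1,3), (3,3), (4,2), (4,3), (5,1), (5,3), (6,0) — 13 in total.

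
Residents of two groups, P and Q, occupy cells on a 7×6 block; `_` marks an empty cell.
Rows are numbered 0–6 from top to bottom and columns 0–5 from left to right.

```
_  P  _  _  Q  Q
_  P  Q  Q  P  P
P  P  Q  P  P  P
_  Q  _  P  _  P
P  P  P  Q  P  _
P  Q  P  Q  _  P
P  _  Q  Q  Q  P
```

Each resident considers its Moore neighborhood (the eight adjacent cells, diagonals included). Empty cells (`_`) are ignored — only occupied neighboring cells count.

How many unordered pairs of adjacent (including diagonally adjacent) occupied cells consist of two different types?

Scan each occupied cell's neighbors to the right and below (and the two forward diagonals) so each pair is counted once.
Row 0: P(0,1)–P(1,1)= P(0,1)–Q(1,2)≠ Q(0,4)–Q(0,5)= Q(0,4)–P(1,4)≠ Q(0,4)–P(1,5)≠ Q(0,4)–Q(1,3)= Q(0,5)–P(1,5)≠ Q(0,5)–P(1,4)≠  → 5/8 unlike.
Row 1: P(1,1)–Q(1,2)≠ P(1,1)–P(2,1)= P(1,1)–Q(2,2)≠ P(1,1)–P(2,0)= Q(1,2)–Q(1,3)= Q(1,2)–Q(2,2)= Q(1,2)–P(2,3)≠ Q(1,2)–P(2,1)≠ Q(1,3)–P(1,4)≠ Q(1,3)–P(2,3)≠ Q(1,3)–P(2,4)≠ Q(1,3)–Q(2,2)= P(1,4)–P(1,5)= P(1,4)–P(2,4)= P(1,4)–P(2,5)= P(1,4)–P(2,3)= P(1,5)–P(2,5)= P(1,5)–P(2,4)=  → 7/18 unlike.
Row 2: P(2,0)–P(2,1)= P(2,0)–Q(3,1)≠ P(2,1)–Q(2,2)≠ P(2,1)–Q(3,1)≠ Q(2,2)–P(2,3)≠ Q(2,2)–P(3,3)≠ Q(2,2)–Q(3,1)= P(2,3)–P(2,4)= P(2,3)–P(3,3)= P(2,4)–P(2,5)= P(2,4)–P(3,5)= P(2,4)–P(3,3)= P(2,5)–P(3,5)=  → 5/13 unlike.
Row 3: Q(3,1)–P(4,1)≠ Q(3,1)–P(4,2)≠ Q(3,1)–P(4,0)≠ P(3,3)–Q(4,3)≠ P(3,3)–P(4,4)= P(3,3)–P(4,2)= P(3,5)–P(4,4)=  → 4/7 unlike.
Row 4: P(4,0)–P(4,1)= P(4,0)–P(5,0)= P(4,0)–Q(5,1)≠ P(4,1)–P(4,2)= P(4,1)–Q(5,1)≠ P(4,1)–P(5,2)= P(4,1)–P(5,0)= P(4,2)–Q(4,3)≠ P(4,2)–P(5,2)= P(4,2)–Q(5,3)≠ P(4,2)–Q(5,1)≠ Q(4,3)–P(4,4)≠ Q(4,3)–Q(5,3)= Q(4,3)–P(5,2)≠ P(4,4)–P(5,5)= P(4,4)–Q(5,3)≠  → 8/16 unlike.
Row 5: P(5,0)–Q(5,1)≠ P(5,0)–P(6,0)= Q(5,1)–P(5,2)≠ Q(5,1)–Q(6,2)= Q(5,1)–P(6,0)≠ P(5,2)–Q(5,3)≠ P(5,2)–Q(6,2)≠ P(5,2)–Q(6,3)≠ Q(5,3)–Q(6,3)= Q(5,3)–Q(6,4)= Q(5,3)–Q(6,2)= P(5,5)–P(6,5)= P(5,5)–Q(6,4)≠  → 7/13 unlike.
Row 6: Q(6,2)–Q(6,3)= Q(6,3)–Q(6,4)= Q(6,4)–P(6,5)≠  → 1/3 unlike.
Total adjacent occupied pairs: 78; unlike-type pairs: 37.

37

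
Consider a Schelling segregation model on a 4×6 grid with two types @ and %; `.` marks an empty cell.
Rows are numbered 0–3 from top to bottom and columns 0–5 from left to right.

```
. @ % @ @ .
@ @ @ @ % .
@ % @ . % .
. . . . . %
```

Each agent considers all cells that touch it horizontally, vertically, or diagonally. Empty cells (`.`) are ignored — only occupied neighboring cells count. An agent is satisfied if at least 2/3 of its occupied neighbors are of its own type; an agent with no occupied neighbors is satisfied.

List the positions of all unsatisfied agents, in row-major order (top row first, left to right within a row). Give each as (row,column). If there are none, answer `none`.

Row 0: (0,1)@ 3/4 ok · (0,2)% 0/5 unhappy · (0,3)@ 3/5 unhappy · (0,4)@ 2/3 ok
Row 1: (1,0)@ 3/4 ok · (1,1)@ 5/7 ok · (1,2)@ 5/7 ok · (1,3)@ 4/7 unhappy · (1,4)% 1/4 unhappy
Row 2: (2,0)@ 2/3 ok · (2,1)% 0/5 unhappy · (2,2)@ 3/4 ok · (2,4)% 2/3 ok
Row 3: (3,5)% 1/1 ok

(0,2), (0,3), (1,3), (1,4), (2,1)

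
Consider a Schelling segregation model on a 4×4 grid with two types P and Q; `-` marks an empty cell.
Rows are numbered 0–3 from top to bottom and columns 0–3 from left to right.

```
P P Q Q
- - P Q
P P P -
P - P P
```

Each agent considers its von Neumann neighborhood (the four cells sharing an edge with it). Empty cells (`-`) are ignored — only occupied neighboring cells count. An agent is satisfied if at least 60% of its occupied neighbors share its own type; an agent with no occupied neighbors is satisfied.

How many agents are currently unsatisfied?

4

(0,0)P 1/1 ok
(0,1)P 1/2 unhappy
(0,2)Q 1/3 unhappy
(0,3)Q 2/2 ok
(1,2)P 1/3 unhappy
(1,3)Q 1/2 unhappy
(2,0)P 2/2 ok
(2,1)P 2/2 ok
(2,2)P 3/3 ok
(3,0)P 1/1 ok
(3,2)P 2/2 ok
(3,3)P 1/1 ok
Unsatisfied: (0,1), (0,2), (1,2), (1,3) — 4 in total.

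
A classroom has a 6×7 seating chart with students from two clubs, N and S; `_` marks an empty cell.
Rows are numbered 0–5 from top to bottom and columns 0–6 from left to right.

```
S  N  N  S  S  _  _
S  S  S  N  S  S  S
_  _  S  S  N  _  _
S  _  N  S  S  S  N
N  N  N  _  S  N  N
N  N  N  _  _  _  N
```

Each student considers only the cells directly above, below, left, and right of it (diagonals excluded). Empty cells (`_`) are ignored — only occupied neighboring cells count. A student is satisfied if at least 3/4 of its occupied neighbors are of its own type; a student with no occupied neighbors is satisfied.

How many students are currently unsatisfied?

(0,0)S 1/2 unhappy
(0,1)N 1/3 unhappy
(0,2)N 1/3 unhappy
(0,3)S 1/3 unhappy
(0,4)S 2/2 ok
(1,0)S 2/2 ok
(1,1)S 2/3 unhappy
(1,2)S 2/4 unhappy
(1,3)N 0/4 unhappy
(1,4)S 2/4 unhappy
(1,5)S 2/2 ok
(1,6)S 1/1 ok
(2,2)S 2/3 unhappy
(2,3)S 2/4 unhappy
(2,4)N 0/3 unhappy
(3,0)S 0/1 unhappy
(3,2)N 1/3 unhappy
(3,3)S 2/3 unhappy
(3,4)S 3/4 ok
(3,5)S 1/3 unhappy
(3,6)N 1/2 unhappy
(4,0)N 2/3 unhappy
(4,1)N 3/3 ok
(4,2)N 3/3 ok
(4,4)S 1/2 unhappy
(4,5)N 1/3 unhappy
(4,6)N 3/3 ok
(5,0)N 2/2 ok
(5,1)N 3/3 ok
(5,2)N 2/2 ok
(5,6)N 1/1 ok
Unsatisfied: (0,0), (0,1), (0,2), (0,3), (1,1), (1,2), (1,3), (1,4), (2,2), (2,3), (2,4), (3,0), (3,2), (3,3), (3,5), (3,6), (4,0), (4,4), (4,5) — 19 in total.

19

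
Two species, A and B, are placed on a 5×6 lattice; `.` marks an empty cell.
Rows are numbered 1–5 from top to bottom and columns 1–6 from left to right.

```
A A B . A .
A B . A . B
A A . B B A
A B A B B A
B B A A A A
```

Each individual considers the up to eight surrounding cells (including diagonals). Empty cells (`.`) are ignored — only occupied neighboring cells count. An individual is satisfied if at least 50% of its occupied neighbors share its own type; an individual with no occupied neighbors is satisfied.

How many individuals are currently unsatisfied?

Row 1: (1,1)A 2/3 satisfied · (1,2)A 2/4 satisfied · (1,3)B 1/3 not · (1,5)A 1/2 satisfied
Row 2: (2,1)A 4/5 satisfied · (2,2)B 1/6 not · (2,4)A 1/4 not · (2,6)B 1/3 not
Row 3: (3,1)A 3/5 satisfied · (3,2)A 4/6 satisfied · (3,4)B 3/5 satisfied · (3,5)B 4/7 satisfied · (3,6)A 1/4 not
Row 4: (4,1)A 2/5 not · (4,2)B 2/7 not · (4,3)A 3/7 not · (4,4)B 3/7 not · (4,5)B 3/8 not · (4,6)A 3/5 satisfied
Row 5: (5,1)B 2/3 satisfied · (5,2)B 2/5 not · (5,3)A 2/5 not · (5,4)A 3/5 satisfied · (5,5)A 3/5 satisfied · (5,6)A 2/3 satisfied
Unsatisfied: (1,3), (2,2), (2,4), (2,6), (3,6), (4,1), (4,2), (4,3), (4,4), (4,5), (5,2), (5,3) — 12 in total.

12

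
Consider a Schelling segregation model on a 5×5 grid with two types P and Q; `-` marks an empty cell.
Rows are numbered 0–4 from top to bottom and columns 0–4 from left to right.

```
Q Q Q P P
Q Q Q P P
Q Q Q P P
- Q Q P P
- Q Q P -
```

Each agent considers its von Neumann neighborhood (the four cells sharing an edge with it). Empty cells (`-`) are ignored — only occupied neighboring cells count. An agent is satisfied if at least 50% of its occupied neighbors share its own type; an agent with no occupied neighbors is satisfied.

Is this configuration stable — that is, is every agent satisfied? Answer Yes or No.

(0,0)Q 2/2 ok
(0,1)Q 3/3 ok
(0,2)Q 2/3 ok
(0,3)P 2/3 ok
(0,4)P 2/2 ok
(1,0)Q 3/3 ok
(1,1)Q 4/4 ok
(1,2)Q 3/4 ok
(1,3)P 3/4 ok
(1,4)P 3/3 ok
(2,0)Q 2/2 ok
(2,1)Q 4/4 ok
(2,2)Q 3/4 ok
(2,3)P 3/4 ok
(2,4)P 3/3 ok
(3,1)Q 3/3 ok
(3,2)Q 3/4 ok
(3,3)P 3/4 ok
(3,4)P 2/2 ok
(4,1)Q 2/2 ok
(4,2)Q 2/3 ok
(4,3)P 1/2 ok
All meet the threshold, so the configuration is stable.

Yes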